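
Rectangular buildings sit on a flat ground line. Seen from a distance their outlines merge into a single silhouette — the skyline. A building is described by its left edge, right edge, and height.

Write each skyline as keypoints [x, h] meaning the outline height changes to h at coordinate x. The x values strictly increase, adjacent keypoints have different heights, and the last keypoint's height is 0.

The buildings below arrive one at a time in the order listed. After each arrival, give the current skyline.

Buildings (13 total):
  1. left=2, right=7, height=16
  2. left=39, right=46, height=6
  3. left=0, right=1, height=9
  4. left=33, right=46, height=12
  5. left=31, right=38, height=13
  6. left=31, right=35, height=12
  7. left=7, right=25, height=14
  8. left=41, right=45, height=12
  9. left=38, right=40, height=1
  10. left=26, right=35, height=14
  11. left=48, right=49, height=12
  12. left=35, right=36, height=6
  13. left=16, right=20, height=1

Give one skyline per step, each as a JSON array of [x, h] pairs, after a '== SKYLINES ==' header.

== SKYLINES ==
[[2,16],[7,0]]
[[2,16],[7,0],[39,6],[46,0]]
[[0,9],[1,0],[2,16],[7,0],[39,6],[46,0]]
[[0,9],[1,0],[2,16],[7,0],[33,12],[46,0]]
[[0,9],[1,0],[2,16],[7,0],[31,13],[38,12],[46,0]]
[[0,9],[1,0],[2,16],[7,0],[31,13],[38,12],[46,0]]
[[0,9],[1,0],[2,16],[7,14],[25,0],[31,13],[38,12],[46,0]]
[[0,9],[1,0],[2,16],[7,14],[25,0],[31,13],[38,12],[46,0]]
[[0,9],[1,0],[2,16],[7,14],[25,0],[31,13],[38,12],[46,0]]
[[0,9],[1,0],[2,16],[7,14],[25,0],[26,14],[35,13],[38,12],[46,0]]
[[0,9],[1,0],[2,16],[7,14],[25,0],[26,14],[35,13],[38,12],[46,0],[48,12],[49,0]]
[[0,9],[1,0],[2,16],[7,14],[25,0],[26,14],[35,13],[38,12],[46,0],[48,12],[49,0]]
[[0,9],[1,0],[2,16],[7,14],[25,0],[26,14],[35,13],[38,12],[46,0],[48,12],[49,0]]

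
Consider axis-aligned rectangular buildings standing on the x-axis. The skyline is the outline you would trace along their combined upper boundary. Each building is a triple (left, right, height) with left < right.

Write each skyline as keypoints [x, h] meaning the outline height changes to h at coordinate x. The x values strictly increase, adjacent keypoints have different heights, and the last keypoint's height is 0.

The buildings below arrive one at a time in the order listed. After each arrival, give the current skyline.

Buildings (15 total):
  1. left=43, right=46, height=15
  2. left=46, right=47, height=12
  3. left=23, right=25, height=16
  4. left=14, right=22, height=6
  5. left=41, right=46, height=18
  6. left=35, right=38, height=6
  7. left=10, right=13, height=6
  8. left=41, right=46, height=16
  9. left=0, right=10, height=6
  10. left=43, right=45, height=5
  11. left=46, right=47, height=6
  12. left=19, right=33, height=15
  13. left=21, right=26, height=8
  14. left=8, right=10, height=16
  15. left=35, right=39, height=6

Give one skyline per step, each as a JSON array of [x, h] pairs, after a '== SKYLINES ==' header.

== SKYLINES ==
[[43,15],[46,0]]
[[43,15],[46,12],[47,0]]
[[23,16],[25,0],[43,15],[46,12],[47,0]]
[[14,6],[22,0],[23,16],[25,0],[43,15],[46,12],[47,0]]
[[14,6],[22,0],[23,16],[25,0],[41,18],[46,12],[47,0]]
[[14,6],[22,0],[23,16],[25,0],[35,6],[38,0],[41,18],[46,12],[47,0]]
[[10,6],[13,0],[14,6],[22,0],[23,16],[25,0],[35,6],[38,0],[41,18],[46,12],[47,0]]
[[10,6],[13,0],[14,6],[22,0],[23,16],[25,0],[35,6],[38,0],[41,18],[46,12],[47,0]]
[[0,6],[13,0],[14,6],[22,0],[23,16],[25,0],[35,6],[38,0],[41,18],[46,12],[47,0]]
[[0,6],[13,0],[14,6],[22,0],[23,16],[25,0],[35,6],[38,0],[41,18],[46,12],[47,0]]
[[0,6],[13,0],[14,6],[22,0],[23,16],[25,0],[35,6],[38,0],[41,18],[46,12],[47,0]]
[[0,6],[13,0],[14,6],[19,15],[23,16],[25,15],[33,0],[35,6],[38,0],[41,18],[46,12],[47,0]]
[[0,6],[13,0],[14,6],[19,15],[23,16],[25,15],[33,0],[35,6],[38,0],[41,18],[46,12],[47,0]]
[[0,6],[8,16],[10,6],[13,0],[14,6],[19,15],[23,16],[25,15],[33,0],[35,6],[38,0],[41,18],[46,12],[47,0]]
[[0,6],[8,16],[10,6],[13,0],[14,6],[19,15],[23,16],[25,15],[33,0],[35,6],[39,0],[41,18],[46,12],[47,0]]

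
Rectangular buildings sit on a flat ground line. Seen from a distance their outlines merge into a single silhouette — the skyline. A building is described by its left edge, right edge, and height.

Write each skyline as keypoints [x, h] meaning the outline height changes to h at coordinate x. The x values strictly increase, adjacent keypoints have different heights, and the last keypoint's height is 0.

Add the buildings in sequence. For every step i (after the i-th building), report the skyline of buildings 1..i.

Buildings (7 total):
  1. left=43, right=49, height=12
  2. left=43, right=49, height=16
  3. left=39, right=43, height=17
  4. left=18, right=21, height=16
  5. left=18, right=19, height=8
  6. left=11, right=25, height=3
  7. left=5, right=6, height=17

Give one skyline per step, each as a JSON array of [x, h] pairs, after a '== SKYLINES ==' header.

== SKYLINES ==
[[43,12],[49,0]]
[[43,16],[49,0]]
[[39,17],[43,16],[49,0]]
[[18,16],[21,0],[39,17],[43,16],[49,0]]
[[18,16],[21,0],[39,17],[43,16],[49,0]]
[[11,3],[18,16],[21,3],[25,0],[39,17],[43,16],[49,0]]
[[5,17],[6,0],[11,3],[18,16],[21,3],[25,0],[39,17],[43,16],[49,0]]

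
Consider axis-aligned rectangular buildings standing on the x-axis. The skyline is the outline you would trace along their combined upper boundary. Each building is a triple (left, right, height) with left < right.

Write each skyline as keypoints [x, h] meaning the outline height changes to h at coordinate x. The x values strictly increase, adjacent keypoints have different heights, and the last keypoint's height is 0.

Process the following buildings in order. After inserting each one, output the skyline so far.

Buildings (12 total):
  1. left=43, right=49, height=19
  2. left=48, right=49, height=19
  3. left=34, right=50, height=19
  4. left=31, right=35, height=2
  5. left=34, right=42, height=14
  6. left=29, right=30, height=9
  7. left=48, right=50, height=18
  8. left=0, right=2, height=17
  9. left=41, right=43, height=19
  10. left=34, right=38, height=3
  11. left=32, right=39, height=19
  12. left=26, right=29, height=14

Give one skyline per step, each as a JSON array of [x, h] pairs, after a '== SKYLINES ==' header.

== SKYLINES ==
[[43,19],[49,0]]
[[43,19],[49,0]]
[[34,19],[50,0]]
[[31,2],[34,19],[50,0]]
[[31,2],[34,19],[50,0]]
[[29,9],[30,0],[31,2],[34,19],[50,0]]
[[29,9],[30,0],[31,2],[34,19],[50,0]]
[[0,17],[2,0],[29,9],[30,0],[31,2],[34,19],[50,0]]
[[0,17],[2,0],[29,9],[30,0],[31,2],[34,19],[50,0]]
[[0,17],[2,0],[29,9],[30,0],[31,2],[34,19],[50,0]]
[[0,17],[2,0],[29,9],[30,0],[31,2],[32,19],[50,0]]
[[0,17],[2,0],[26,14],[29,9],[30,0],[31,2],[32,19],[50,0]]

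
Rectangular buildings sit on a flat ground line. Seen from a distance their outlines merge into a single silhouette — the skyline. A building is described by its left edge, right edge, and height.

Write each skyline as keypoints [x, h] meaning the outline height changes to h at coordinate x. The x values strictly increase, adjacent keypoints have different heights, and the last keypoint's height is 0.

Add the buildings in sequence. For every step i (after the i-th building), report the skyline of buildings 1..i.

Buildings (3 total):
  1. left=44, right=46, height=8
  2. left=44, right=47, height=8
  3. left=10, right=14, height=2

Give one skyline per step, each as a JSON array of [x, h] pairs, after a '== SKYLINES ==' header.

== SKYLINES ==
[[44,8],[46,0]]
[[44,8],[47,0]]
[[10,2],[14,0],[44,8],[47,0]]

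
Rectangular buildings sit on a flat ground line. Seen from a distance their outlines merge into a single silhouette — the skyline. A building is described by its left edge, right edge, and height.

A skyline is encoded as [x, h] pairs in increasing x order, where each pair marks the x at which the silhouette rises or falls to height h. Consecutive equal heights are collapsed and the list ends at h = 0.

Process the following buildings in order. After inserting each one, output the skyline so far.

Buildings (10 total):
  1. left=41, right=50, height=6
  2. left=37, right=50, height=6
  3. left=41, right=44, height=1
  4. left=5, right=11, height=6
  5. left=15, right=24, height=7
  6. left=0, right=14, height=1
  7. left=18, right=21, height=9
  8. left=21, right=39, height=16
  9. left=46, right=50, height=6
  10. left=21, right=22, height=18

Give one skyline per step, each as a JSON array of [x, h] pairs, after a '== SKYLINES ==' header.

== SKYLINES ==
[[41,6],[50,0]]
[[37,6],[50,0]]
[[37,6],[50,0]]
[[5,6],[11,0],[37,6],[50,0]]
[[5,6],[11,0],[15,7],[24,0],[37,6],[50,0]]
[[0,1],[5,6],[11,1],[14,0],[15,7],[24,0],[37,6],[50,0]]
[[0,1],[5,6],[11,1],[14,0],[15,7],[18,9],[21,7],[24,0],[37,6],[50,0]]
[[0,1],[5,6],[11,1],[14,0],[15,7],[18,9],[21,16],[39,6],[50,0]]
[[0,1],[5,6],[11,1],[14,0],[15,7],[18,9],[21,16],[39,6],[50,0]]
[[0,1],[5,6],[11,1],[14,0],[15,7],[18,9],[21,18],[22,16],[39,6],[50,0]]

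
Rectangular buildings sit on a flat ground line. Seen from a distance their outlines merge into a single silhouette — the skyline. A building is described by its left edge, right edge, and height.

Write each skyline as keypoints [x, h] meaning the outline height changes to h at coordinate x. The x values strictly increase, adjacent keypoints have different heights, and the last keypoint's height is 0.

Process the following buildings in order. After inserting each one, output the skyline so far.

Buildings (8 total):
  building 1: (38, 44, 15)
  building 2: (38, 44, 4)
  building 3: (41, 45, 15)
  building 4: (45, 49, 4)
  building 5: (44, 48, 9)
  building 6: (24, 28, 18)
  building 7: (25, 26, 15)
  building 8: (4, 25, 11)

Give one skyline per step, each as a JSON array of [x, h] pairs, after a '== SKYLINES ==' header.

== SKYLINES ==
[[38,15],[44,0]]
[[38,15],[44,0]]
[[38,15],[45,0]]
[[38,15],[45,4],[49,0]]
[[38,15],[45,9],[48,4],[49,0]]
[[24,18],[28,0],[38,15],[45,9],[48,4],[49,0]]
[[24,18],[28,0],[38,15],[45,9],[48,4],[49,0]]
[[4,11],[24,18],[28,0],[38,15],[45,9],[48,4],[49,0]]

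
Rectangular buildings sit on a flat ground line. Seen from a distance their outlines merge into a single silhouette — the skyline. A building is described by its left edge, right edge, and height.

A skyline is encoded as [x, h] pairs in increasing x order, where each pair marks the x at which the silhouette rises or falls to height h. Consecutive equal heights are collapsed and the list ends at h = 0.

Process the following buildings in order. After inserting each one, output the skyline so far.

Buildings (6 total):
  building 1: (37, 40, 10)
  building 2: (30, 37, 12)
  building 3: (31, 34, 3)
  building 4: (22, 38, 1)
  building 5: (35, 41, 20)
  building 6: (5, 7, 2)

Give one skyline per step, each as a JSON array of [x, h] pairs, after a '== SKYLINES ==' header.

== SKYLINES ==
[[37,10],[40,0]]
[[30,12],[37,10],[40,0]]
[[30,12],[37,10],[40,0]]
[[22,1],[30,12],[37,10],[40,0]]
[[22,1],[30,12],[35,20],[41,0]]
[[5,2],[7,0],[22,1],[30,12],[35,20],[41,0]]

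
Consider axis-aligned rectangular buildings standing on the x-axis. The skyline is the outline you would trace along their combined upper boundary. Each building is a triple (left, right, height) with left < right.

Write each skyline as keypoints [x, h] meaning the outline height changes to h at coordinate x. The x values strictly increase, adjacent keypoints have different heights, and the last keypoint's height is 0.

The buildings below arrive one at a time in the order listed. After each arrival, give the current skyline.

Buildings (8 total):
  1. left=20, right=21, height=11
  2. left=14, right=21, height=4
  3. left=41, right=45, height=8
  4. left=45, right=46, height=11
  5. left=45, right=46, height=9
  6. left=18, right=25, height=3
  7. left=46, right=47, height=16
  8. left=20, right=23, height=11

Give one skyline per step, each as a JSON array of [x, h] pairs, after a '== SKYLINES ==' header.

== SKYLINES ==
[[20,11],[21,0]]
[[14,4],[20,11],[21,0]]
[[14,4],[20,11],[21,0],[41,8],[45,0]]
[[14,4],[20,11],[21,0],[41,8],[45,11],[46,0]]
[[14,4],[20,11],[21,0],[41,8],[45,11],[46,0]]
[[14,4],[20,11],[21,3],[25,0],[41,8],[45,11],[46,0]]
[[14,4],[20,11],[21,3],[25,0],[41,8],[45,11],[46,16],[47,0]]
[[14,4],[20,11],[23,3],[25,0],[41,8],[45,11],[46,16],[47,0]]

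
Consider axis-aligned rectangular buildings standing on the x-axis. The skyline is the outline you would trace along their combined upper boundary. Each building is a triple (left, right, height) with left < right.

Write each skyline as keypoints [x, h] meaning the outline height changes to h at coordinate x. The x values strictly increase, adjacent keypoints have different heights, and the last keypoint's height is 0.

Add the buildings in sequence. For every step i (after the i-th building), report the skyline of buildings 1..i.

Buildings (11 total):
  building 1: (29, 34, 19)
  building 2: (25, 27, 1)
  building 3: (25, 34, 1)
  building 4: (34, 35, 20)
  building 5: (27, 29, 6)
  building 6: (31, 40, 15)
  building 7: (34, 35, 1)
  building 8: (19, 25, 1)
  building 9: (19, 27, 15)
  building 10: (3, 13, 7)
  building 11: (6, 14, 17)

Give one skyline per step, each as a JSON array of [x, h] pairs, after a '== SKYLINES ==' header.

== SKYLINES ==
[[29,19],[34,0]]
[[25,1],[27,0],[29,19],[34,0]]
[[25,1],[29,19],[34,0]]
[[25,1],[29,19],[34,20],[35,0]]
[[25,1],[27,6],[29,19],[34,20],[35,0]]
[[25,1],[27,6],[29,19],[34,20],[35,15],[40,0]]
[[25,1],[27,6],[29,19],[34,20],[35,15],[40,0]]
[[19,1],[27,6],[29,19],[34,20],[35,15],[40,0]]
[[19,15],[27,6],[29,19],[34,20],[35,15],[40,0]]
[[3,7],[13,0],[19,15],[27,6],[29,19],[34,20],[35,15],[40,0]]
[[3,7],[6,17],[14,0],[19,15],[27,6],[29,19],[34,20],[35,15],[40,0]]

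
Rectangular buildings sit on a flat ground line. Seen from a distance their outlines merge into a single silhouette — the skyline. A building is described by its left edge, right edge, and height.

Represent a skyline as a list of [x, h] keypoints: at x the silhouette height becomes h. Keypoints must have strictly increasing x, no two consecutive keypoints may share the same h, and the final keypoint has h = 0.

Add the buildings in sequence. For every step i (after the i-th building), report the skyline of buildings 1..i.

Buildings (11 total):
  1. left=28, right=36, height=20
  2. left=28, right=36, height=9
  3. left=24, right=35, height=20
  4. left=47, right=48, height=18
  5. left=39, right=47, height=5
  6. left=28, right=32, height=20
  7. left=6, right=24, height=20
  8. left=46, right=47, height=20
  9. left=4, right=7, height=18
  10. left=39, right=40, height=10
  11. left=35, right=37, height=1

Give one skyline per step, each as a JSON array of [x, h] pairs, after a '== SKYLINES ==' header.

== SKYLINES ==
[[28,20],[36,0]]
[[28,20],[36,0]]
[[24,20],[36,0]]
[[24,20],[36,0],[47,18],[48,0]]
[[24,20],[36,0],[39,5],[47,18],[48,0]]
[[24,20],[36,0],[39,5],[47,18],[48,0]]
[[6,20],[36,0],[39,5],[47,18],[48,0]]
[[6,20],[36,0],[39,5],[46,20],[47,18],[48,0]]
[[4,18],[6,20],[36,0],[39,5],[46,20],[47,18],[48,0]]
[[4,18],[6,20],[36,0],[39,10],[40,5],[46,20],[47,18],[48,0]]
[[4,18],[6,20],[36,1],[37,0],[39,10],[40,5],[46,20],[47,18],[48,0]]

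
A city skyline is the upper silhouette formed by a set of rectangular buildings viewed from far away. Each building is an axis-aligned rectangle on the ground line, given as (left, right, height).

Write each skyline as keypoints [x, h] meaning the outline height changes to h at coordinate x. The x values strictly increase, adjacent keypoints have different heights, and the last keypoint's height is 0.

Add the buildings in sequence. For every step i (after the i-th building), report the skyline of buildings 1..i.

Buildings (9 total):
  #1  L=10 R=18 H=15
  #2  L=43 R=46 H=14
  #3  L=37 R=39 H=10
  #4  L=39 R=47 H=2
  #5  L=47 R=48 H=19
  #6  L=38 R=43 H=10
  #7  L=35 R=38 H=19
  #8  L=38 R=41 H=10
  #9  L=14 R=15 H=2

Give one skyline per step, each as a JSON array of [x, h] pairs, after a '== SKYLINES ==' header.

== SKYLINES ==
[[10,15],[18,0]]
[[10,15],[18,0],[43,14],[46,0]]
[[10,15],[18,0],[37,10],[39,0],[43,14],[46,0]]
[[10,15],[18,0],[37,10],[39,2],[43,14],[46,2],[47,0]]
[[10,15],[18,0],[37,10],[39,2],[43,14],[46,2],[47,19],[48,0]]
[[10,15],[18,0],[37,10],[43,14],[46,2],[47,19],[48,0]]
[[10,15],[18,0],[35,19],[38,10],[43,14],[46,2],[47,19],[48,0]]
[[10,15],[18,0],[35,19],[38,10],[43,14],[46,2],[47,19],[48,0]]
[[10,15],[18,0],[35,19],[38,10],[43,14],[46,2],[47,19],[48,0]]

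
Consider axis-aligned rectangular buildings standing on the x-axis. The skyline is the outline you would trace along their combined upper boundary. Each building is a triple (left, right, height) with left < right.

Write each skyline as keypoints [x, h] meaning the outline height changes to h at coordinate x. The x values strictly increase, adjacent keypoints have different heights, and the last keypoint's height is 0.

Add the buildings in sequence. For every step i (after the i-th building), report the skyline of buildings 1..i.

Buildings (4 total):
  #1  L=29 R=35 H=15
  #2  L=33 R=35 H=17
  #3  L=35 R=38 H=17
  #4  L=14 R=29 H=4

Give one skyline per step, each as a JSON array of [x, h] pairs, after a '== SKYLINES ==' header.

== SKYLINES ==
[[29,15],[35,0]]
[[29,15],[33,17],[35,0]]
[[29,15],[33,17],[38,0]]
[[14,4],[29,15],[33,17],[38,0]]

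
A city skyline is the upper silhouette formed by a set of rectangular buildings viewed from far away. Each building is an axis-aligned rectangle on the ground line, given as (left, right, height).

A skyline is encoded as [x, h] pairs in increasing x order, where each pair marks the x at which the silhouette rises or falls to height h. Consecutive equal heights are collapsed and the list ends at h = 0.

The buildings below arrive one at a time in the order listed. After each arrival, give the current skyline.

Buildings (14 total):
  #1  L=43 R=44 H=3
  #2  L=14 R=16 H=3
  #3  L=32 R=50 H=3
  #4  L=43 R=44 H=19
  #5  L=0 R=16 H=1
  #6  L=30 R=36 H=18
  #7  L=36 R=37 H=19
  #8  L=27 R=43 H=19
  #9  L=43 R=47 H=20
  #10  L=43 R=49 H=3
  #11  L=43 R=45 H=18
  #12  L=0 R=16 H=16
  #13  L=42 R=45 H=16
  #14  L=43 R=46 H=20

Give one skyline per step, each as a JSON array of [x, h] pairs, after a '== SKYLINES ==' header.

== SKYLINES ==
[[43,3],[44,0]]
[[14,3],[16,0],[43,3],[44,0]]
[[14,3],[16,0],[32,3],[50,0]]
[[14,3],[16,0],[32,3],[43,19],[44,3],[50,0]]
[[0,1],[14,3],[16,0],[32,3],[43,19],[44,3],[50,0]]
[[0,1],[14,3],[16,0],[30,18],[36,3],[43,19],[44,3],[50,0]]
[[0,1],[14,3],[16,0],[30,18],[36,19],[37,3],[43,19],[44,3],[50,0]]
[[0,1],[14,3],[16,0],[27,19],[44,3],[50,0]]
[[0,1],[14,3],[16,0],[27,19],[43,20],[47,3],[50,0]]
[[0,1],[14,3],[16,0],[27,19],[43,20],[47,3],[50,0]]
[[0,1],[14,3],[16,0],[27,19],[43,20],[47,3],[50,0]]
[[0,16],[16,0],[27,19],[43,20],[47,3],[50,0]]
[[0,16],[16,0],[27,19],[43,20],[47,3],[50,0]]
[[0,16],[16,0],[27,19],[43,20],[47,3],[50,0]]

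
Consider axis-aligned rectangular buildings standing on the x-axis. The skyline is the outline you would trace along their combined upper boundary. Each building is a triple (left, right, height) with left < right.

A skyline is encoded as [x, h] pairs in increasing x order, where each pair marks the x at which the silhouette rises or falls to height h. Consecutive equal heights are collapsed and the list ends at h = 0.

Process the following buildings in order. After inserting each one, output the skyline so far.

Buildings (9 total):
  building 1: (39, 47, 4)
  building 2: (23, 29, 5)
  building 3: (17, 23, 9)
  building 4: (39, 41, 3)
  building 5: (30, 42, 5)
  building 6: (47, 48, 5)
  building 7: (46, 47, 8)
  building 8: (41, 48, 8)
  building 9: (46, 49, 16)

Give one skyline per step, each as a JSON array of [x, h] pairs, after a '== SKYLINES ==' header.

== SKYLINES ==
[[39,4],[47,0]]
[[23,5],[29,0],[39,4],[47,0]]
[[17,9],[23,5],[29,0],[39,4],[47,0]]
[[17,9],[23,5],[29,0],[39,4],[47,0]]
[[17,9],[23,5],[29,0],[30,5],[42,4],[47,0]]
[[17,9],[23,5],[29,0],[30,5],[42,4],[47,5],[48,0]]
[[17,9],[23,5],[29,0],[30,5],[42,4],[46,8],[47,5],[48,0]]
[[17,9],[23,5],[29,0],[30,5],[41,8],[48,0]]
[[17,9],[23,5],[29,0],[30,5],[41,8],[46,16],[49,0]]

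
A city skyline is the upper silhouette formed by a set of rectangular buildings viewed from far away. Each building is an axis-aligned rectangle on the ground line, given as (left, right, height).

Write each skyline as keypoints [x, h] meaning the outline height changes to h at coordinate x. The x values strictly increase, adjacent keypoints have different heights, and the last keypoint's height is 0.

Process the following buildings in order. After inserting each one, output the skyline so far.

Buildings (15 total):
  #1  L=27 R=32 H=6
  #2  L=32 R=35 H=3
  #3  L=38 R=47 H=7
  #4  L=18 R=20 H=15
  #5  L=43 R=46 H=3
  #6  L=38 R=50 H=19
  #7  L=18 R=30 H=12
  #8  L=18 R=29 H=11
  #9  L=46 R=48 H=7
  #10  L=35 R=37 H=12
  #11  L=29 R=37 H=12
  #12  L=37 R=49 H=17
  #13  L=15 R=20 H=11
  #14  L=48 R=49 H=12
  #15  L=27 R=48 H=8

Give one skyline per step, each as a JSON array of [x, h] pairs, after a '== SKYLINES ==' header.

== SKYLINES ==
[[27,6],[32,0]]
[[27,6],[32,3],[35,0]]
[[27,6],[32,3],[35,0],[38,7],[47,0]]
[[18,15],[20,0],[27,6],[32,3],[35,0],[38,7],[47,0]]
[[18,15],[20,0],[27,6],[32,3],[35,0],[38,7],[47,0]]
[[18,15],[20,0],[27,6],[32,3],[35,0],[38,19],[50,0]]
[[18,15],[20,12],[30,6],[32,3],[35,0],[38,19],[50,0]]
[[18,15],[20,12],[30,6],[32,3],[35,0],[38,19],[50,0]]
[[18,15],[20,12],[30,6],[32,3],[35,0],[38,19],[50,0]]
[[18,15],[20,12],[30,6],[32,3],[35,12],[37,0],[38,19],[50,0]]
[[18,15],[20,12],[37,0],[38,19],[50,0]]
[[18,15],[20,12],[37,17],[38,19],[50,0]]
[[15,11],[18,15],[20,12],[37,17],[38,19],[50,0]]
[[15,11],[18,15],[20,12],[37,17],[38,19],[50,0]]
[[15,11],[18,15],[20,12],[37,17],[38,19],[50,0]]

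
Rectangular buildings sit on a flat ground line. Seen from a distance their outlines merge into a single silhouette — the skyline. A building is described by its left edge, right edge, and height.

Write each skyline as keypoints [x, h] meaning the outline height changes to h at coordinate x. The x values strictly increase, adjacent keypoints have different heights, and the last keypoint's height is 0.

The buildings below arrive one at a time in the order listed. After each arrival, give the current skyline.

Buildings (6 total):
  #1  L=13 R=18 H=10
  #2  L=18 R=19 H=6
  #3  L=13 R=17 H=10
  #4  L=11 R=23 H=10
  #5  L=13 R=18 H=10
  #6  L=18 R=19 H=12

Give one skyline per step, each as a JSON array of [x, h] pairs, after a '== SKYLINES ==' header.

== SKYLINES ==
[[13,10],[18,0]]
[[13,10],[18,6],[19,0]]
[[13,10],[18,6],[19,0]]
[[11,10],[23,0]]
[[11,10],[23,0]]
[[11,10],[18,12],[19,10],[23,0]]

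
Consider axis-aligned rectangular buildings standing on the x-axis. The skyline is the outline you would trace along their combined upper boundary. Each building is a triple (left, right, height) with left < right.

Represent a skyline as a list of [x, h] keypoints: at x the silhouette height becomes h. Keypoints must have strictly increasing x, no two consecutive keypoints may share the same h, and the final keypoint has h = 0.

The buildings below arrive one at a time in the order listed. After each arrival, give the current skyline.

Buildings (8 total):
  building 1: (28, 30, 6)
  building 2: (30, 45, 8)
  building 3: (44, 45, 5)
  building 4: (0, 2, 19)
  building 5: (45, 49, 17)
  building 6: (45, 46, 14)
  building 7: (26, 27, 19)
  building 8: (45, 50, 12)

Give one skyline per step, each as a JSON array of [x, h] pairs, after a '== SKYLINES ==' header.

== SKYLINES ==
[[28,6],[30,0]]
[[28,6],[30,8],[45,0]]
[[28,6],[30,8],[45,0]]
[[0,19],[2,0],[28,6],[30,8],[45,0]]
[[0,19],[2,0],[28,6],[30,8],[45,17],[49,0]]
[[0,19],[2,0],[28,6],[30,8],[45,17],[49,0]]
[[0,19],[2,0],[26,19],[27,0],[28,6],[30,8],[45,17],[49,0]]
[[0,19],[2,0],[26,19],[27,0],[28,6],[30,8],[45,17],[49,12],[50,0]]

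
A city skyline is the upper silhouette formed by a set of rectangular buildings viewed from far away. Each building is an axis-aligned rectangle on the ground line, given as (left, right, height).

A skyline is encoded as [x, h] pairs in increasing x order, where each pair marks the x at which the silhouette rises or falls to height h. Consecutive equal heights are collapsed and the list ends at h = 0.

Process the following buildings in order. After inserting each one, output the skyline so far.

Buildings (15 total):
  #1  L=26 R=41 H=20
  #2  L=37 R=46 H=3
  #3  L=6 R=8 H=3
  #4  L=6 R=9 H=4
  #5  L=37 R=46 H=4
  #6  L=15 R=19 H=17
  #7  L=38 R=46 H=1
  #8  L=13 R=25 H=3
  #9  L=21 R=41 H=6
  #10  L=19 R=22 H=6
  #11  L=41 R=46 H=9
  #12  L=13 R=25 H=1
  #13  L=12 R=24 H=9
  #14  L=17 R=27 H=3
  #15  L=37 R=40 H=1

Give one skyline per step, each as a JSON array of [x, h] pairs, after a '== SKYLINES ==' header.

== SKYLINES ==
[[26,20],[41,0]]
[[26,20],[41,3],[46,0]]
[[6,3],[8,0],[26,20],[41,3],[46,0]]
[[6,4],[9,0],[26,20],[41,3],[46,0]]
[[6,4],[9,0],[26,20],[41,4],[46,0]]
[[6,4],[9,0],[15,17],[19,0],[26,20],[41,4],[46,0]]
[[6,4],[9,0],[15,17],[19,0],[26,20],[41,4],[46,0]]
[[6,4],[9,0],[13,3],[15,17],[19,3],[25,0],[26,20],[41,4],[46,0]]
[[6,4],[9,0],[13,3],[15,17],[19,3],[21,6],[26,20],[41,4],[46,0]]
[[6,4],[9,0],[13,3],[15,17],[19,6],[26,20],[41,4],[46,0]]
[[6,4],[9,0],[13,3],[15,17],[19,6],[26,20],[41,9],[46,0]]
[[6,4],[9,0],[13,3],[15,17],[19,6],[26,20],[41,9],[46,0]]
[[6,4],[9,0],[12,9],[15,17],[19,9],[24,6],[26,20],[41,9],[46,0]]
[[6,4],[9,0],[12,9],[15,17],[19,9],[24,6],[26,20],[41,9],[46,0]]
[[6,4],[9,0],[12,9],[15,17],[19,9],[24,6],[26,20],[41,9],[46,0]]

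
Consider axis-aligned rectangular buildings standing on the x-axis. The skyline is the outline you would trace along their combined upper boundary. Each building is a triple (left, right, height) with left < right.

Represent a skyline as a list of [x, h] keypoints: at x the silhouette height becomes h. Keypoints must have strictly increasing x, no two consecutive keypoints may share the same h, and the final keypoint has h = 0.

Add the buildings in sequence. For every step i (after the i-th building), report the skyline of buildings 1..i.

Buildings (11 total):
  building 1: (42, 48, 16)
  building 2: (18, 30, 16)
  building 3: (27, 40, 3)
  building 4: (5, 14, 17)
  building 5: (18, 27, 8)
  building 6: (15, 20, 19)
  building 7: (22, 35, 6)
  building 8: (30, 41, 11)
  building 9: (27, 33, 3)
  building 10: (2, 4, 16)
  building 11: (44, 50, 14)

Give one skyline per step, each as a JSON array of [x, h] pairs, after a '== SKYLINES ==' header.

== SKYLINES ==
[[42,16],[48,0]]
[[18,16],[30,0],[42,16],[48,0]]
[[18,16],[30,3],[40,0],[42,16],[48,0]]
[[5,17],[14,0],[18,16],[30,3],[40,0],[42,16],[48,0]]
[[5,17],[14,0],[18,16],[30,3],[40,0],[42,16],[48,0]]
[[5,17],[14,0],[15,19],[20,16],[30,3],[40,0],[42,16],[48,0]]
[[5,17],[14,0],[15,19],[20,16],[30,6],[35,3],[40,0],[42,16],[48,0]]
[[5,17],[14,0],[15,19],[20,16],[30,11],[41,0],[42,16],[48,0]]
[[5,17],[14,0],[15,19],[20,16],[30,11],[41,0],[42,16],[48,0]]
[[2,16],[4,0],[5,17],[14,0],[15,19],[20,16],[30,11],[41,0],[42,16],[48,0]]
[[2,16],[4,0],[5,17],[14,0],[15,19],[20,16],[30,11],[41,0],[42,16],[48,14],[50,0]]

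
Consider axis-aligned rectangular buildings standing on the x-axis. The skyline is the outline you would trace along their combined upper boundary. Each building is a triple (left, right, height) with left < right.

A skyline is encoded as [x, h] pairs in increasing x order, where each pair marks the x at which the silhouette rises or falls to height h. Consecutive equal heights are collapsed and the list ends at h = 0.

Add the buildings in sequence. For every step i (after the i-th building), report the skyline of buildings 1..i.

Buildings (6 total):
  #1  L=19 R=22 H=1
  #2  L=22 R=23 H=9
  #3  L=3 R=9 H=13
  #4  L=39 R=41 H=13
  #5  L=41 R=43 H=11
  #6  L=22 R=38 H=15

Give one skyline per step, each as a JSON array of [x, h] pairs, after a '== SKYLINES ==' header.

== SKYLINES ==
[[19,1],[22,0]]
[[19,1],[22,9],[23,0]]
[[3,13],[9,0],[19,1],[22,9],[23,0]]
[[3,13],[9,0],[19,1],[22,9],[23,0],[39,13],[41,0]]
[[3,13],[9,0],[19,1],[22,9],[23,0],[39,13],[41,11],[43,0]]
[[3,13],[9,0],[19,1],[22,15],[38,0],[39,13],[41,11],[43,0]]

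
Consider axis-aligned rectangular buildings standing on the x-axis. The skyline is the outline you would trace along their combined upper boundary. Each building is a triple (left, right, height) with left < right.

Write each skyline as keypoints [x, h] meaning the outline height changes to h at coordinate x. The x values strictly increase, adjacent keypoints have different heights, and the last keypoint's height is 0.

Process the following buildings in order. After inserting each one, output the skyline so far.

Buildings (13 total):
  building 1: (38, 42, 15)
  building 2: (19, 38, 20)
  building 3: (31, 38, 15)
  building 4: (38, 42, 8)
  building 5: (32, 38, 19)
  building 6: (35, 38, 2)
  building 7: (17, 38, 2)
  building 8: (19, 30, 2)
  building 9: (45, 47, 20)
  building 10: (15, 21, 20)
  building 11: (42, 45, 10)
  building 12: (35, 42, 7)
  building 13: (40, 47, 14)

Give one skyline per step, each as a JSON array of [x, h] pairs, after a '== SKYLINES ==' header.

== SKYLINES ==
[[38,15],[42,0]]
[[19,20],[38,15],[42,0]]
[[19,20],[38,15],[42,0]]
[[19,20],[38,15],[42,0]]
[[19,20],[38,15],[42,0]]
[[19,20],[38,15],[42,0]]
[[17,2],[19,20],[38,15],[42,0]]
[[17,2],[19,20],[38,15],[42,0]]
[[17,2],[19,20],[38,15],[42,0],[45,20],[47,0]]
[[15,20],[38,15],[42,0],[45,20],[47,0]]
[[15,20],[38,15],[42,10],[45,20],[47,0]]
[[15,20],[38,15],[42,10],[45,20],[47,0]]
[[15,20],[38,15],[42,14],[45,20],[47,0]]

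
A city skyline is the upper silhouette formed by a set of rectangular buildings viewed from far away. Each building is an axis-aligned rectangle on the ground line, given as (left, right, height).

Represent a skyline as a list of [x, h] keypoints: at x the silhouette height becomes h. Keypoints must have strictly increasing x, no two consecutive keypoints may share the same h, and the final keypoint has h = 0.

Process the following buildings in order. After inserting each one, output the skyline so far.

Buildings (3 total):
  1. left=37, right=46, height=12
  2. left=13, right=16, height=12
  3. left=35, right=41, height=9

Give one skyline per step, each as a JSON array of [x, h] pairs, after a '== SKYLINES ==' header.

== SKYLINES ==
[[37,12],[46,0]]
[[13,12],[16,0],[37,12],[46,0]]
[[13,12],[16,0],[35,9],[37,12],[46,0]]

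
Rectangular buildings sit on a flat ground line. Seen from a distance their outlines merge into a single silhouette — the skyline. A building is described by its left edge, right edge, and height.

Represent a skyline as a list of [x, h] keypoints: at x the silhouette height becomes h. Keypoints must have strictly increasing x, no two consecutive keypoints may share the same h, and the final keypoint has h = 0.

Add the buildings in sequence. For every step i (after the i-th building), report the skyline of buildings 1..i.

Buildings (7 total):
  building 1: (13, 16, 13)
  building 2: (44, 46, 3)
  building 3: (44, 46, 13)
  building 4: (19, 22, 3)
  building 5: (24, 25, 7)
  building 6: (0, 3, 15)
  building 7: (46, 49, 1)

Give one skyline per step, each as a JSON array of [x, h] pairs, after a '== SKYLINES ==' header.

== SKYLINES ==
[[13,13],[16,0]]
[[13,13],[16,0],[44,3],[46,0]]
[[13,13],[16,0],[44,13],[46,0]]
[[13,13],[16,0],[19,3],[22,0],[44,13],[46,0]]
[[13,13],[16,0],[19,3],[22,0],[24,7],[25,0],[44,13],[46,0]]
[[0,15],[3,0],[13,13],[16,0],[19,3],[22,0],[24,7],[25,0],[44,13],[46,0]]
[[0,15],[3,0],[13,13],[16,0],[19,3],[22,0],[24,7],[25,0],[44,13],[46,1],[49,0]]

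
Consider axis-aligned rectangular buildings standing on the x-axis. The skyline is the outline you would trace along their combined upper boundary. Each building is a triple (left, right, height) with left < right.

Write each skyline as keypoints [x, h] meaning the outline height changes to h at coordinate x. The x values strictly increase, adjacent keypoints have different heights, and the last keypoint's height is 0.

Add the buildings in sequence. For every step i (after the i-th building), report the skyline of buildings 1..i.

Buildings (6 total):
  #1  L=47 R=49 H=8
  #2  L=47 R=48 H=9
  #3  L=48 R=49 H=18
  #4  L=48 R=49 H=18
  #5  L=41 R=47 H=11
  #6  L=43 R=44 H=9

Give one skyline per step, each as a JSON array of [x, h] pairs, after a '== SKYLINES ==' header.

== SKYLINES ==
[[47,8],[49,0]]
[[47,9],[48,8],[49,0]]
[[47,9],[48,18],[49,0]]
[[47,9],[48,18],[49,0]]
[[41,11],[47,9],[48,18],[49,0]]
[[41,11],[47,9],[48,18],[49,0]]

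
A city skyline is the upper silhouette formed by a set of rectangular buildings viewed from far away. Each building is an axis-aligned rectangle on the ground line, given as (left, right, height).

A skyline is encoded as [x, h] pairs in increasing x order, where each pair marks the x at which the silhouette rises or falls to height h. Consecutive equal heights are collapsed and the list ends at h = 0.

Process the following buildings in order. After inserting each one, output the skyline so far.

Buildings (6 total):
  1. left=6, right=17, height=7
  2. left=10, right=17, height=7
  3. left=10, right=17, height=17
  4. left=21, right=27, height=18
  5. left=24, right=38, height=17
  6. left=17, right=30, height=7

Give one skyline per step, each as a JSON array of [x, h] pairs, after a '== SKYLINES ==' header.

== SKYLINES ==
[[6,7],[17,0]]
[[6,7],[17,0]]
[[6,7],[10,17],[17,0]]
[[6,7],[10,17],[17,0],[21,18],[27,0]]
[[6,7],[10,17],[17,0],[21,18],[27,17],[38,0]]
[[6,7],[10,17],[17,7],[21,18],[27,17],[38,0]]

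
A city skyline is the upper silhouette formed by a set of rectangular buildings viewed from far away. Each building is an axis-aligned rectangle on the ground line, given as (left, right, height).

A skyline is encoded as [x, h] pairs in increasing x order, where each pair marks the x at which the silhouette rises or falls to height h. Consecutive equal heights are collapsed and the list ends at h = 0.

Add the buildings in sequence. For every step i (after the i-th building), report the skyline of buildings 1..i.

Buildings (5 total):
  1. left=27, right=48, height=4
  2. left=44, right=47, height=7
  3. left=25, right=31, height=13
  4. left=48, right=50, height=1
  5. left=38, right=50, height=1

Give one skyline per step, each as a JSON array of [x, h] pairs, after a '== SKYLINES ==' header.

== SKYLINES ==
[[27,4],[48,0]]
[[27,4],[44,7],[47,4],[48,0]]
[[25,13],[31,4],[44,7],[47,4],[48,0]]
[[25,13],[31,4],[44,7],[47,4],[48,1],[50,0]]
[[25,13],[31,4],[44,7],[47,4],[48,1],[50,0]]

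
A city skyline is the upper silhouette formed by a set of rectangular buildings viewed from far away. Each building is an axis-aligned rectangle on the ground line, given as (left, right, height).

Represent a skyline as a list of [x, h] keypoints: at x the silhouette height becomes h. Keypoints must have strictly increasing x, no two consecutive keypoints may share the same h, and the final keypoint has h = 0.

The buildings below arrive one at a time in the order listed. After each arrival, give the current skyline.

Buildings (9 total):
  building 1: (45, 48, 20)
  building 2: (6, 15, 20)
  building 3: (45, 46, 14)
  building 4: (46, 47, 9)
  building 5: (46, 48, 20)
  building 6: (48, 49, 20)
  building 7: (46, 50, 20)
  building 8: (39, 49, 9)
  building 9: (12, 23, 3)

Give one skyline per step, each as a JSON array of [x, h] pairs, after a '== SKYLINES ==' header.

== SKYLINES ==
[[45,20],[48,0]]
[[6,20],[15,0],[45,20],[48,0]]
[[6,20],[15,0],[45,20],[48,0]]
[[6,20],[15,0],[45,20],[48,0]]
[[6,20],[15,0],[45,20],[48,0]]
[[6,20],[15,0],[45,20],[49,0]]
[[6,20],[15,0],[45,20],[50,0]]
[[6,20],[15,0],[39,9],[45,20],[50,0]]
[[6,20],[15,3],[23,0],[39,9],[45,20],[50,0]]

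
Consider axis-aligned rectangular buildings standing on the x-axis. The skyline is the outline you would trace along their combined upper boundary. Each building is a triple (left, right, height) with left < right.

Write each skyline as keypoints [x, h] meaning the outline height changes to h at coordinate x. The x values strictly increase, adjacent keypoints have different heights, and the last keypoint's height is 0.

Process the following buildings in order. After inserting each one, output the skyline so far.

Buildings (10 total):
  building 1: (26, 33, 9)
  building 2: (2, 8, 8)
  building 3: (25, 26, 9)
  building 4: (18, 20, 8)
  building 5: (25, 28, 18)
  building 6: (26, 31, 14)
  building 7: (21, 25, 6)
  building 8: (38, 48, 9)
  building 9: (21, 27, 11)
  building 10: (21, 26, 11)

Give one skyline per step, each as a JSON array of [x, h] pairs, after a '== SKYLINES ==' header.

== SKYLINES ==
[[26,9],[33,0]]
[[2,8],[8,0],[26,9],[33,0]]
[[2,8],[8,0],[25,9],[33,0]]
[[2,8],[8,0],[18,8],[20,0],[25,9],[33,0]]
[[2,8],[8,0],[18,8],[20,0],[25,18],[28,9],[33,0]]
[[2,8],[8,0],[18,8],[20,0],[25,18],[28,14],[31,9],[33,0]]
[[2,8],[8,0],[18,8],[20,0],[21,6],[25,18],[28,14],[31,9],[33,0]]
[[2,8],[8,0],[18,8],[20,0],[21,6],[25,18],[28,14],[31,9],[33,0],[38,9],[48,0]]
[[2,8],[8,0],[18,8],[20,0],[21,11],[25,18],[28,14],[31,9],[33,0],[38,9],[48,0]]
[[2,8],[8,0],[18,8],[20,0],[21,11],[25,18],[28,14],[31,9],[33,0],[38,9],[48,0]]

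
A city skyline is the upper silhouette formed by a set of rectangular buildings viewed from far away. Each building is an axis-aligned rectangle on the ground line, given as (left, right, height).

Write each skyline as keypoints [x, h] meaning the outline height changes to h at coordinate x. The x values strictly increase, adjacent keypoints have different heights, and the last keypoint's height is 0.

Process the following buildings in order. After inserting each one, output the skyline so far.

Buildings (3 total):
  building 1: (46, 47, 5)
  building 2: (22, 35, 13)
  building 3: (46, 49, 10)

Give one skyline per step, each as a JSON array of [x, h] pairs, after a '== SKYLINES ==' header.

== SKYLINES ==
[[46,5],[47,0]]
[[22,13],[35,0],[46,5],[47,0]]
[[22,13],[35,0],[46,10],[49,0]]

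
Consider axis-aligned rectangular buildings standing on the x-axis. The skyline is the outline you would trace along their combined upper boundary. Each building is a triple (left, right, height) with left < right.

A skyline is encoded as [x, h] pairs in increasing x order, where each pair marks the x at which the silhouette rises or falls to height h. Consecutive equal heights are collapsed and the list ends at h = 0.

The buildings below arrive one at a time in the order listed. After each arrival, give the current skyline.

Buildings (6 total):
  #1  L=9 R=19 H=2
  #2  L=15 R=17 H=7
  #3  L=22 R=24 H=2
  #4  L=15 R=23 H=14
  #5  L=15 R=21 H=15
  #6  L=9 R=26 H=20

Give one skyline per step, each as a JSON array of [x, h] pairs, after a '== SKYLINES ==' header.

== SKYLINES ==
[[9,2],[19,0]]
[[9,2],[15,7],[17,2],[19,0]]
[[9,2],[15,7],[17,2],[19,0],[22,2],[24,0]]
[[9,2],[15,14],[23,2],[24,0]]
[[9,2],[15,15],[21,14],[23,2],[24,0]]
[[9,20],[26,0]]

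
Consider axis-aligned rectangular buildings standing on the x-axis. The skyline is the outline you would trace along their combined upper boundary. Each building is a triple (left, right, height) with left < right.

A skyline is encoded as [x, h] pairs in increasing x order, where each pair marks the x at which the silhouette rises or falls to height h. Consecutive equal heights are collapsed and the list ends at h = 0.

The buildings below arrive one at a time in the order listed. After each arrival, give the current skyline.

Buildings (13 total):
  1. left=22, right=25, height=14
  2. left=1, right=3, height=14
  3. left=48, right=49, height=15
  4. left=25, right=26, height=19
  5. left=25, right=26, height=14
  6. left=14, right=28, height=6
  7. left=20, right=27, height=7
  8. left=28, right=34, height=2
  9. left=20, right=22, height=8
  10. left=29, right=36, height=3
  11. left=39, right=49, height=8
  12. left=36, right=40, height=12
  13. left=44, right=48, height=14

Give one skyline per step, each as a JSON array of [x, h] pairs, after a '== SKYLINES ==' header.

== SKYLINES ==
[[22,14],[25,0]]
[[1,14],[3,0],[22,14],[25,0]]
[[1,14],[3,0],[22,14],[25,0],[48,15],[49,0]]
[[1,14],[3,0],[22,14],[25,19],[26,0],[48,15],[49,0]]
[[1,14],[3,0],[22,14],[25,19],[26,0],[48,15],[49,0]]
[[1,14],[3,0],[14,6],[22,14],[25,19],[26,6],[28,0],[48,15],[49,0]]
[[1,14],[3,0],[14,6],[20,7],[22,14],[25,19],[26,7],[27,6],[28,0],[48,15],[49,0]]
[[1,14],[3,0],[14,6],[20,7],[22,14],[25,19],[26,7],[27,6],[28,2],[34,0],[48,15],[49,0]]
[[1,14],[3,0],[14,6],[20,8],[22,14],[25,19],[26,7],[27,6],[28,2],[34,0],[48,15],[49,0]]
[[1,14],[3,0],[14,6],[20,8],[22,14],[25,19],[26,7],[27,6],[28,2],[29,3],[36,0],[48,15],[49,0]]
[[1,14],[3,0],[14,6],[20,8],[22,14],[25,19],[26,7],[27,6],[28,2],[29,3],[36,0],[39,8],[48,15],[49,0]]
[[1,14],[3,0],[14,6],[20,8],[22,14],[25,19],[26,7],[27,6],[28,2],[29,3],[36,12],[40,8],[48,15],[49,0]]
[[1,14],[3,0],[14,6],[20,8],[22,14],[25,19],[26,7],[27,6],[28,2],[29,3],[36,12],[40,8],[44,14],[48,15],[49,0]]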